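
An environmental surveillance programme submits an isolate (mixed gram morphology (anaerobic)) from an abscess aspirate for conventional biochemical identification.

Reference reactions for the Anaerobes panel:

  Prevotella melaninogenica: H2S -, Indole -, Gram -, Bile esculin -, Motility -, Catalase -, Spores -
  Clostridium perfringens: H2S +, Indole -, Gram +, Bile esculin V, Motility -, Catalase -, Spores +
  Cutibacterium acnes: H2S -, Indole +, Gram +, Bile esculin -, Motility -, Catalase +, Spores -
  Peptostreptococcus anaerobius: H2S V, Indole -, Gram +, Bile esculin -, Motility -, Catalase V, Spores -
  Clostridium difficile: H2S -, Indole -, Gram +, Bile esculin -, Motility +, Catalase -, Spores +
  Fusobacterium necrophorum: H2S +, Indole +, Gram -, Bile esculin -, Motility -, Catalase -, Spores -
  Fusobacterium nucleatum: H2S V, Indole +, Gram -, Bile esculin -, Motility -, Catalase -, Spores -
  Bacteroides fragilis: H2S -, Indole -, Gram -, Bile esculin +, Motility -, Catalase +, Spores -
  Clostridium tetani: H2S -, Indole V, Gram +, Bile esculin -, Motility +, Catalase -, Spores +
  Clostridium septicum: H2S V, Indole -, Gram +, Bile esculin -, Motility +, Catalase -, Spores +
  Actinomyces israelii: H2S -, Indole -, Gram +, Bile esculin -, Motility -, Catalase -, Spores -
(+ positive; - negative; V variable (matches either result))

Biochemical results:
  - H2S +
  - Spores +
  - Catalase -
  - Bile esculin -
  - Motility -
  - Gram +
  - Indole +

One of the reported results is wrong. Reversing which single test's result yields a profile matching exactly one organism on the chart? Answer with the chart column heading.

As reported, no row in the chart matches all 7 reactions.
Reversing H2S → still no organism matches.
Reversing Bile esculin → still no organism matches.
Reversing Catalase → still no organism matches.
Reversing Spores → still no organism matches.
Reversing Gram → still no organism matches.
Reversing Indole (to -) → unique match: Clostridium perfringens.
Reversing Motility → still no organism matches.

Indole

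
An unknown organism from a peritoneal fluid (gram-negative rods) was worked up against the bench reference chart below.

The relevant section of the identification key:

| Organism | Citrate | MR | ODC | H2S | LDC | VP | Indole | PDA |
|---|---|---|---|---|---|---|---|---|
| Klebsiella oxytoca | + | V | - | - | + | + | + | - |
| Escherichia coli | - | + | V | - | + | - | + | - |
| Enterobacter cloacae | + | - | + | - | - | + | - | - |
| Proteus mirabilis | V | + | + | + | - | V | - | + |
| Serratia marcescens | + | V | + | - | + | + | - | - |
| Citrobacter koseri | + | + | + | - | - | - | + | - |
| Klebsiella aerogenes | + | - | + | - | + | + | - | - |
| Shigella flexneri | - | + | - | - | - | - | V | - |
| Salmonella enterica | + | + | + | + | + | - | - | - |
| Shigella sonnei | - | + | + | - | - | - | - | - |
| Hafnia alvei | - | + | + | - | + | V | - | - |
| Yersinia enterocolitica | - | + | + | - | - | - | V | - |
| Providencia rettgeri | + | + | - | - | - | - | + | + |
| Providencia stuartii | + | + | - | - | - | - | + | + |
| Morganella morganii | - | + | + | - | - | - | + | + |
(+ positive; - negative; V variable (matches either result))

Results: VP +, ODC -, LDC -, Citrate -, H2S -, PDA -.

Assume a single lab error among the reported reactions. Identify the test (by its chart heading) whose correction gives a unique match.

VP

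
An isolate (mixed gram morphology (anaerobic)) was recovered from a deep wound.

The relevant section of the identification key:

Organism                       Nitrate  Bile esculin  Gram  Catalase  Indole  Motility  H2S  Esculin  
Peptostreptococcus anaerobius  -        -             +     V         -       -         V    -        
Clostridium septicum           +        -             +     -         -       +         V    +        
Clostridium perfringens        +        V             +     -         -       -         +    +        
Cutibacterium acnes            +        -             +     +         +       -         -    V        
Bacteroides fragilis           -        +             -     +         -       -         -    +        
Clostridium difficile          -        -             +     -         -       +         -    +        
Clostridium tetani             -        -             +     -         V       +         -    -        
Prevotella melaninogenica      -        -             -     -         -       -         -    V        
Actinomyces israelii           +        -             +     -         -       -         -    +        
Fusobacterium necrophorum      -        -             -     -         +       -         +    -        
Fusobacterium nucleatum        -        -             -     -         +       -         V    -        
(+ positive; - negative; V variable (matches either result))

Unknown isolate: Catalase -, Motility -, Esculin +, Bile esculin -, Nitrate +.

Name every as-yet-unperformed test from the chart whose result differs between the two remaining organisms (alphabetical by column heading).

H2S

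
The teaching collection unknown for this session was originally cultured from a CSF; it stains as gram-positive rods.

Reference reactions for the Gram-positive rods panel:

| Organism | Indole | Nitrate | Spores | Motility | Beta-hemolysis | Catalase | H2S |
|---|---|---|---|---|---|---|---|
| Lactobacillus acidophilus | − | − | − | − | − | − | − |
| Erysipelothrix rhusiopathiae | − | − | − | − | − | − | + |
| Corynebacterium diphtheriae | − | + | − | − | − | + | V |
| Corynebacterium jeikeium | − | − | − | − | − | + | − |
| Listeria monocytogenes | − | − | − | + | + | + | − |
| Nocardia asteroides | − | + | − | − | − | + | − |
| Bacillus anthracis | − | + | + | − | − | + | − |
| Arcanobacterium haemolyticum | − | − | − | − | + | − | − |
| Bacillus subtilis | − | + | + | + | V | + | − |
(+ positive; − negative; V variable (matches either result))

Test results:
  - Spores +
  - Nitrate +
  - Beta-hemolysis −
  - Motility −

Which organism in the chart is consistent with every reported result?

Beta-hemolysis −: excludes Listeria monocytogenes, Arcanobacterium haemolyticum — 7 left.
Motility −: excludes Bacillus subtilis — 6 left.
Spores +: excludes 5 organisms — 1 left.
Nitrate +: the one remaining candidate is consistent.

Bacillus anthracis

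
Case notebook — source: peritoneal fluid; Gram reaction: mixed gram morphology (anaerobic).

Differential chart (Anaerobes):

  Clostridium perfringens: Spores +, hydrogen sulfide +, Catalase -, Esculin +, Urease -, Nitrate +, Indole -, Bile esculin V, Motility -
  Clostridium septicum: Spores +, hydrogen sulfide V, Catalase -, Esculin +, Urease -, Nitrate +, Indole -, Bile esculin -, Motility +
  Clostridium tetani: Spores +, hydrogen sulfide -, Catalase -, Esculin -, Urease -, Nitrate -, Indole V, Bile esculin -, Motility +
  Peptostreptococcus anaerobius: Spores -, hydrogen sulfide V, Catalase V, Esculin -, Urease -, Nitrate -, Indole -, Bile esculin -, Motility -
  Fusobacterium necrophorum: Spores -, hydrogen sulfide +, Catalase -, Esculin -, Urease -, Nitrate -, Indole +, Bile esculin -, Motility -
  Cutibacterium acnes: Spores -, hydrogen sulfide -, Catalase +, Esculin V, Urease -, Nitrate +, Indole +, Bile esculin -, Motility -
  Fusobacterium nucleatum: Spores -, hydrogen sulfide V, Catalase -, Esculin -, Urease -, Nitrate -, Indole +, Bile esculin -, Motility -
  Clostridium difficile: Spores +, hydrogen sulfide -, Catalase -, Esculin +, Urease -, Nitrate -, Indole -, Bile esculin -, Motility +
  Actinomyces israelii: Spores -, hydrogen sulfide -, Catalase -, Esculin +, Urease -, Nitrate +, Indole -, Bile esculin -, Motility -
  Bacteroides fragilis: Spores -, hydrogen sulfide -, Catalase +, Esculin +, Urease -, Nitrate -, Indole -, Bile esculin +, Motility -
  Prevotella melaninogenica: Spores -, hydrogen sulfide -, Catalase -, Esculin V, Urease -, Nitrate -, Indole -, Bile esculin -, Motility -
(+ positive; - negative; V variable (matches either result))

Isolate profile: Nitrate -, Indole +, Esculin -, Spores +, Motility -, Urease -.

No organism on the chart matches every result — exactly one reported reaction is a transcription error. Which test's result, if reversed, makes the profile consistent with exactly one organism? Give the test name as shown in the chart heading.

As reported, no row in the chart matches all 6 reactions.
Reversing Motility (to +) → unique match: Clostridium tetani.
Reversing Nitrate → still no organism matches.
Reversing Urease → still no organism matches.
Reversing Spores → 2 organisms match (not unique).
Reversing Esculin → still no organism matches.
Reversing Indole → still no organism matches.

Motility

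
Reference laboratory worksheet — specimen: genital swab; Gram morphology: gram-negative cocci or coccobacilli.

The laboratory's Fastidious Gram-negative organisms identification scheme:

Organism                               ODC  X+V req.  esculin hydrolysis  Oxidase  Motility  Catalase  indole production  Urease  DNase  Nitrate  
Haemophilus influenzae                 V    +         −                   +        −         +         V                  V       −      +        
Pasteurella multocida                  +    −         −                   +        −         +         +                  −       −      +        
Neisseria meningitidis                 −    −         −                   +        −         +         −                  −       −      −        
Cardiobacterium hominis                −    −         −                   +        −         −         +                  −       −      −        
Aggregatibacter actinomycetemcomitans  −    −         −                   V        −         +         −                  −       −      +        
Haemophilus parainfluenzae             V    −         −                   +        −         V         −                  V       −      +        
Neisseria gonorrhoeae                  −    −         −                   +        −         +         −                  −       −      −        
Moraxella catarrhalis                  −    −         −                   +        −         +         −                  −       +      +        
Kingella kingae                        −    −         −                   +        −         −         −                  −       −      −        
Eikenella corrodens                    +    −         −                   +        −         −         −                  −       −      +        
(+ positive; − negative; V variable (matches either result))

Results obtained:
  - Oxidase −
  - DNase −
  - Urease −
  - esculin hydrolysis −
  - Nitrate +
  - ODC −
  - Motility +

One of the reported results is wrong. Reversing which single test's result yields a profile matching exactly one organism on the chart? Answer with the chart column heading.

Motility

As reported, no row in the chart matches all 7 reactions.
Reversing DNase → still no organism matches.
Reversing Nitrate → still no organism matches.
Reversing esculin hydrolysis → still no organism matches.
Reversing ODC → still no organism matches.
Reversing Motility (to −) → unique match: Aggregatibacter actinomycetemcomitans.
Reversing Urease → still no organism matches.
Reversing Oxidase → still no organism matches.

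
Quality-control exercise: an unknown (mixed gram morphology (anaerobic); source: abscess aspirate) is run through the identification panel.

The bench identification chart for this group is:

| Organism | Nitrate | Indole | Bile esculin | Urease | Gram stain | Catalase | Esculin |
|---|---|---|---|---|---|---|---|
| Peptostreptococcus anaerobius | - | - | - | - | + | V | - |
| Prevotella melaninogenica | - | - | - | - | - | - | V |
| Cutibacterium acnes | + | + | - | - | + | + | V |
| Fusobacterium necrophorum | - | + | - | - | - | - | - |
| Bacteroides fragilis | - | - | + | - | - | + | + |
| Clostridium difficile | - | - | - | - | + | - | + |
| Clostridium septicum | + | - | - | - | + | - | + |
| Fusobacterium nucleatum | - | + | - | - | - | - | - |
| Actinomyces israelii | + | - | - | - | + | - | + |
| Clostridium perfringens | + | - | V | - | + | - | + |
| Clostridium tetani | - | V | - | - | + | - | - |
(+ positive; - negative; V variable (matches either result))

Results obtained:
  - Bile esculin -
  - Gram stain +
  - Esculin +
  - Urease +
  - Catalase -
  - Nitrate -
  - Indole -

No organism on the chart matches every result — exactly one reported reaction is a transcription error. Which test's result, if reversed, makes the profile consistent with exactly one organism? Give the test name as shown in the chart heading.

As reported, no row in the chart matches all 7 reactions.
Reversing Bile esculin → still no organism matches.
Reversing Nitrate → still no organism matches.
Reversing Indole → still no organism matches.
Reversing Urease (to -) → unique match: Clostridium difficile.
Reversing Gram stain → still no organism matches.
Reversing Catalase → still no organism matches.
Reversing Esculin → still no organism matches.

Urease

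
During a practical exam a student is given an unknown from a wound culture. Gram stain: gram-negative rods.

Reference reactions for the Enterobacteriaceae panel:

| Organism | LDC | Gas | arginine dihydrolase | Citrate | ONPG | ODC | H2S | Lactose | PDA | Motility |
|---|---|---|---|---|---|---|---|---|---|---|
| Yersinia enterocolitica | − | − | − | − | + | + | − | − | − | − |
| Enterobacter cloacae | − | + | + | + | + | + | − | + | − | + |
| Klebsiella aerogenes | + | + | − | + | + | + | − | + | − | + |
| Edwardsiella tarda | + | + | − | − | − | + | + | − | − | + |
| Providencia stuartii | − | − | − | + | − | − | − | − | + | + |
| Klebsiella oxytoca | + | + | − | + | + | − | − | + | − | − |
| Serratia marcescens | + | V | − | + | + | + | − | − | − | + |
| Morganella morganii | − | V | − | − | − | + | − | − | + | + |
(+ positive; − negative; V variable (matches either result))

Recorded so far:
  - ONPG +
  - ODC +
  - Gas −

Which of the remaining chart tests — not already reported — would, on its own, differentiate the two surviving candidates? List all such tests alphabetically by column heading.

Citrate, LDC, Motility

ONPG +: excludes Edwardsiella tarda, Providencia stuartii, Morganella morganii — 5 left.
ODC +: excludes Klebsiella oxytoca — 4 left.
Gas −: excludes Enterobacter cloacae, Klebsiella aerogenes — 2 left.
Two candidates remain: Serratia marcescens and Yersinia enterocolitica.
  LDC: Serratia marcescens +, Yersinia enterocolitica − — discriminates.
  arginine dihydrolase: − vs − — same for both, does not separate.
  Citrate: Serratia marcescens +, Yersinia enterocolitica − — discriminates.
  H2S: − vs − — same for both, does not separate.
  Lactose: − vs − — same for both, does not separate.
  PDA: − vs − — same for both, does not separate.
  Motility: Serratia marcescens +, Yersinia enterocolitica − — discriminates.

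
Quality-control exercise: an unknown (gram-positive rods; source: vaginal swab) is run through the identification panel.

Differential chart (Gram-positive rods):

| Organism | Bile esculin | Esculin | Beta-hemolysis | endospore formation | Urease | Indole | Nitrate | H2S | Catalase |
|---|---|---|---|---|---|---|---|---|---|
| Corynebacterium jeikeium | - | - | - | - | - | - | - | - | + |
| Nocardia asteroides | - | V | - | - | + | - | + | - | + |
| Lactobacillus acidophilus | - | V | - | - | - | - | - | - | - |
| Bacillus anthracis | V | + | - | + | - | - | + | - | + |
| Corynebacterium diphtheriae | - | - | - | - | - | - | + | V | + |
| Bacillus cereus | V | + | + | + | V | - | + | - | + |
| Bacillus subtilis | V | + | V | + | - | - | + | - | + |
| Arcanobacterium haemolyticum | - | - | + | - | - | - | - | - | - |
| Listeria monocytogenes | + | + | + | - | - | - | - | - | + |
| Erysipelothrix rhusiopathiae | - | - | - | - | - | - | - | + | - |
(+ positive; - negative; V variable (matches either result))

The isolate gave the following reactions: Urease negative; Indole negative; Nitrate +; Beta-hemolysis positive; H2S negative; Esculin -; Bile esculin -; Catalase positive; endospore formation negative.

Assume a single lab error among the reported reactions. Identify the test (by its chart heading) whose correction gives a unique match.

As reported, no row in the chart matches all 9 reactions.
Reversing H2S → still no organism matches.
Reversing Esculin → still no organism matches.
Reversing Indole → still no organism matches.
Reversing endospore formation → still no organism matches.
Reversing Urease → still no organism matches.
Reversing Beta-hemolysis (to -) → unique match: Corynebacterium diphtheriae.
Reversing Nitrate → still no organism matches.
Reversing Catalase → still no organism matches.
Reversing Bile esculin → still no organism matches.

Beta-hemolysis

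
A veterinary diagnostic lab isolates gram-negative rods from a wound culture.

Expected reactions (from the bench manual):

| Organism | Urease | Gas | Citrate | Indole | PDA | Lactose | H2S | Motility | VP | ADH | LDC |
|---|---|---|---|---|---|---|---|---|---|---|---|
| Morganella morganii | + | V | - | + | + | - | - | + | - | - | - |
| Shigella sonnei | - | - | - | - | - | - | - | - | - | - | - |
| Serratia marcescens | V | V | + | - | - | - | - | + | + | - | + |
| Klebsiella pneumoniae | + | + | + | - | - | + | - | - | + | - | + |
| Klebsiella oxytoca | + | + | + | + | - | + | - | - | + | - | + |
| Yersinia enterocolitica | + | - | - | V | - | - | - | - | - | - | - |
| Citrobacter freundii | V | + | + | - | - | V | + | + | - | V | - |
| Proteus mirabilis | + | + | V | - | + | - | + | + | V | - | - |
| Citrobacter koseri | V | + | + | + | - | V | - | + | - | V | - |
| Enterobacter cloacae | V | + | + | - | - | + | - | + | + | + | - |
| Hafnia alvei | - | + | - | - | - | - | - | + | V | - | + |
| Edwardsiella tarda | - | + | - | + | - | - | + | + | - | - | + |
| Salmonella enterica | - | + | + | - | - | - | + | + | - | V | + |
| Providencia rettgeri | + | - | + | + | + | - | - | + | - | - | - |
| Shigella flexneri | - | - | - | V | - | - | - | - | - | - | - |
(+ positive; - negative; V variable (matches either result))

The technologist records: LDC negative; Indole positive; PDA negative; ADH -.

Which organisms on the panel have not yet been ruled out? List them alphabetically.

Citrobacter koseri, Shigella flexneri, Yersinia enterocolitica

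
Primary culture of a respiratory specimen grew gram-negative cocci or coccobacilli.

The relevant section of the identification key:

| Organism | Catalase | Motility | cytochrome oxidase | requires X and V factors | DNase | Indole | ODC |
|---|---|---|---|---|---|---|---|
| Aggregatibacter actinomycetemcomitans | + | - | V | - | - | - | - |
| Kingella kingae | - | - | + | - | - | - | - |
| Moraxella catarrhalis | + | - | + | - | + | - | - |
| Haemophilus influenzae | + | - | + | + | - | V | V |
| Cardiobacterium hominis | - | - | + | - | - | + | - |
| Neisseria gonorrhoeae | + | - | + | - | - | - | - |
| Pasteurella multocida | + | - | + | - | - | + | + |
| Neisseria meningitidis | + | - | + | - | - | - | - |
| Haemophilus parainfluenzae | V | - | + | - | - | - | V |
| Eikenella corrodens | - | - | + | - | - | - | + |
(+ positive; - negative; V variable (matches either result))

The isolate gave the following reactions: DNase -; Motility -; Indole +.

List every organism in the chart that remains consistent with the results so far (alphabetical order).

Cardiobacterium hominis, Haemophilus influenzae, Pasteurella multocida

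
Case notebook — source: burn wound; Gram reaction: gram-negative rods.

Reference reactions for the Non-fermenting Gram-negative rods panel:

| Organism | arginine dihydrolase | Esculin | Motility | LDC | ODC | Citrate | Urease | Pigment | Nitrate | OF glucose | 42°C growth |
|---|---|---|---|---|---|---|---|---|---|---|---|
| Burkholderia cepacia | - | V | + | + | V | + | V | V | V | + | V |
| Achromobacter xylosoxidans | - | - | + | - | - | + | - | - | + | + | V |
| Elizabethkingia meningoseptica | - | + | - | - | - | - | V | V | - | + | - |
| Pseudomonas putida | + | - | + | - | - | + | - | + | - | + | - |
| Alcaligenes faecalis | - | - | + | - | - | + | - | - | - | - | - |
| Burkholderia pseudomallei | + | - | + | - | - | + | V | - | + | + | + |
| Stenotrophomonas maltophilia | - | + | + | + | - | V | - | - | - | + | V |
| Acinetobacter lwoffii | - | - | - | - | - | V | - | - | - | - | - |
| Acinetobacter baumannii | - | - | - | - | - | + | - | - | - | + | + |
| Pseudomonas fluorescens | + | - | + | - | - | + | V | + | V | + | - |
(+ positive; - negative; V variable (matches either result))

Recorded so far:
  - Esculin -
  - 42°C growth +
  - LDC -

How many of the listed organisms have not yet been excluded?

3

LDC -: excludes Burkholderia cepacia, Stenotrophomonas maltophilia — 8 left.
42°C growth +: excludes 5 organisms — 3 left.
Esculin -: all 3 remaining candidates are consistent.
Still consistent: Achromobacter xylosoxidans, Acinetobacter baumannii, Burkholderia pseudomallei.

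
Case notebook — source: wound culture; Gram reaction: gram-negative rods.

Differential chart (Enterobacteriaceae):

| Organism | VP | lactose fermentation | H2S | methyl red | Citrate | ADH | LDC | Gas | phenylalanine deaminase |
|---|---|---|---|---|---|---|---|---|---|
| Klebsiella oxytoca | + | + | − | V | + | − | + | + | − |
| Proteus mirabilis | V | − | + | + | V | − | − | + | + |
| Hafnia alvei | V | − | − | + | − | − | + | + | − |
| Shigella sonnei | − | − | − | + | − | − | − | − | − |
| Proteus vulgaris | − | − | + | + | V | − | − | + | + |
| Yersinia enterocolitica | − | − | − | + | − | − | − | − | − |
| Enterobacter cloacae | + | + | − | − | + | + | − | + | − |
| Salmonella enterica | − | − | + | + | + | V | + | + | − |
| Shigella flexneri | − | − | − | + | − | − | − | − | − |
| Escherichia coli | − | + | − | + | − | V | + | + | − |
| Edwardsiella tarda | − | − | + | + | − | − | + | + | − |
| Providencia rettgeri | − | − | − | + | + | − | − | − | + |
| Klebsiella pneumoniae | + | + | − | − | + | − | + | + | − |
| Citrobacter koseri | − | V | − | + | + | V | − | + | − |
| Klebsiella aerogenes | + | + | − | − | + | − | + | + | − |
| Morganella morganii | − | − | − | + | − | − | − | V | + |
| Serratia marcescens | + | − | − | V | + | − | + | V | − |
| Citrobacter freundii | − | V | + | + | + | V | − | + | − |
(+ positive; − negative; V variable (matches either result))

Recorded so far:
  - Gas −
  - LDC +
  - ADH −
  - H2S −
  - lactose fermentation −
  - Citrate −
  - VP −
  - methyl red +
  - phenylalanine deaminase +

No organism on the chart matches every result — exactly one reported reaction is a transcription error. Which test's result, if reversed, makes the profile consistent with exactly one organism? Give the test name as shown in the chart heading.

LDC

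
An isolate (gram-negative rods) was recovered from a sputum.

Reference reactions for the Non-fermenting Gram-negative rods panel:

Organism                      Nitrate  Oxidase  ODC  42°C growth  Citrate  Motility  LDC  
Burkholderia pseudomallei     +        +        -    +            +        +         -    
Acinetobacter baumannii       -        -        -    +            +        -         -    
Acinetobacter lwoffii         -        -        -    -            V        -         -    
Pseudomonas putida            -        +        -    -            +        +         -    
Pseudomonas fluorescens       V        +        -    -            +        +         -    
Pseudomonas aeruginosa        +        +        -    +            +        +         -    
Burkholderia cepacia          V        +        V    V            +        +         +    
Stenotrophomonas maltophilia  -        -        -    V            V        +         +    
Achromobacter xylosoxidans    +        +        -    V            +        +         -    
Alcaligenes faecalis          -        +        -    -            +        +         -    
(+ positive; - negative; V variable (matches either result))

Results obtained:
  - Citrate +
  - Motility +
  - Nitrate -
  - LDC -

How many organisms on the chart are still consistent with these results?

3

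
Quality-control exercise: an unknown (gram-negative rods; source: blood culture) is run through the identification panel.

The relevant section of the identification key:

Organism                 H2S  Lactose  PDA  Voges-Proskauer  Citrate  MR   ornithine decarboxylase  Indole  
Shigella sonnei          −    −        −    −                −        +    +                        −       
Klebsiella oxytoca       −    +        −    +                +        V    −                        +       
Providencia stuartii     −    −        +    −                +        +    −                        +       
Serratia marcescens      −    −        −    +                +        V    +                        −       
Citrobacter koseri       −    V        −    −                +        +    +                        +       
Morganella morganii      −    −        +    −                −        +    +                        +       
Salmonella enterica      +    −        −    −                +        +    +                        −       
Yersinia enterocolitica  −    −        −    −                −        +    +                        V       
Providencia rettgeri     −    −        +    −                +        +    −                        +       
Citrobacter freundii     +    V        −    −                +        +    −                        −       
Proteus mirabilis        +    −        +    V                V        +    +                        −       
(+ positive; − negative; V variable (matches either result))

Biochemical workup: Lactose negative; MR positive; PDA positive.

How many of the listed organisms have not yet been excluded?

PDA +: excludes 7 organisms — 4 left.
Lactose −: all 4 remaining candidates are consistent.
MR +: all 4 remaining candidates are consistent.
Still consistent: Morganella morganii, Proteus mirabilis, Providencia rettgeri, Providencia stuartii.

4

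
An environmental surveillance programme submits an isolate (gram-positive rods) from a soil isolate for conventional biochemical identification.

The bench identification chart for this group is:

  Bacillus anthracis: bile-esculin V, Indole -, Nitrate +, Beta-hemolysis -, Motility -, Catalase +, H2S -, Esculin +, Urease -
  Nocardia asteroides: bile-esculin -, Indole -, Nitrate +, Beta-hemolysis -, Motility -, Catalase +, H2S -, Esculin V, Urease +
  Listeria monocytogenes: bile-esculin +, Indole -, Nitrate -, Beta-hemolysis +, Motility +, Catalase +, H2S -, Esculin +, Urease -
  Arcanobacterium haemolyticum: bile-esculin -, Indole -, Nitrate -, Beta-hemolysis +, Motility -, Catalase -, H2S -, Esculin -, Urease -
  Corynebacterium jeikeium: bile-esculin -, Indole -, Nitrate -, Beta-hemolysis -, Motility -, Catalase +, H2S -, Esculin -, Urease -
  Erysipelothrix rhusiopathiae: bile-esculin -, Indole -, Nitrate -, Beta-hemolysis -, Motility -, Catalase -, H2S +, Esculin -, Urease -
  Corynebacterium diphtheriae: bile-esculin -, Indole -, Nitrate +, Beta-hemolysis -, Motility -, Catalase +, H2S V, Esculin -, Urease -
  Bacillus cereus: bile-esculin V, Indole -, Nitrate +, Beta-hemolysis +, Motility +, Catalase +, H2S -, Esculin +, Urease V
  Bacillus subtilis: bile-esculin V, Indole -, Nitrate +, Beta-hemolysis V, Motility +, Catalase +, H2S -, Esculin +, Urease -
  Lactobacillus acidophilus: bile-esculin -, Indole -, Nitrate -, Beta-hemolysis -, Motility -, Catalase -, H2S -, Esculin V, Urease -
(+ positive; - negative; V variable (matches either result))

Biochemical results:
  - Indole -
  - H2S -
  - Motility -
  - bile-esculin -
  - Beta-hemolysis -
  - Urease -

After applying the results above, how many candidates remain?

H2S -: excludes Erysipelothrix rhusiopathiae — 9 left.
Beta-hemolysis -: excludes Listeria monocytogenes, Arcanobacterium haemolyticum, Bacillus cereus — 6 left.
Indole -: all 6 remaining candidates are consistent.
Urease -: excludes Nocardia asteroides — 5 left.
bile-esculin -: all 5 remaining candidates are consistent.
Motility -: excludes Bacillus subtilis — 4 left.
Still consistent: Bacillus anthracis, Corynebacterium diphtheriae, Corynebacterium jeikeium, Lactobacillus acidophilus.

4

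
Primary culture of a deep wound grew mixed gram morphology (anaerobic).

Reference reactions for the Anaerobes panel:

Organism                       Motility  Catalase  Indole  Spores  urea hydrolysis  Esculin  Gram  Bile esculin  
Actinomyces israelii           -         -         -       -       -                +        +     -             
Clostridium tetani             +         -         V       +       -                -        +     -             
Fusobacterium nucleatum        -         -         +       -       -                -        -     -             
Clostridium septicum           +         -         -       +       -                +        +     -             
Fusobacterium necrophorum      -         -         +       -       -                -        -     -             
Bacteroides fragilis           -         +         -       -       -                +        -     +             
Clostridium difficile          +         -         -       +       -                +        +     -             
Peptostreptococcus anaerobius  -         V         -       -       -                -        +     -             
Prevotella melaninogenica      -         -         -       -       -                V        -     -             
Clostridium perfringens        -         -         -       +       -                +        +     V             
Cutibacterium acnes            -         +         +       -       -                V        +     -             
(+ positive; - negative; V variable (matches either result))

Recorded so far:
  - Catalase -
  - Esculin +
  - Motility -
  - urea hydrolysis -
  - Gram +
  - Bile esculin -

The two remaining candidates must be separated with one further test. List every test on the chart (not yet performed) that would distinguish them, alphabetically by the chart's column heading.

Spores

Bile esculin -: excludes Bacteroides fragilis — 10 left.
Catalase -: excludes Cutibacterium acnes — 9 left.
Esculin +: excludes Clostridium tetani, Fusobacterium nucleatum, Fusobacterium necrophorum, Peptostreptococcus anaerobius — 5 left.
Motility -: excludes Clostridium septicum, Clostridium difficile — 3 left.
urea hydrolysis -: all 3 remaining candidates are consistent.
Gram +: excludes Prevotella melaninogenica — 2 left.
Two candidates remain: Actinomyces israelii and Clostridium perfringens.
  Indole: - vs - — same for both, does not separate.
  Spores: Actinomyces israelii -, Clostridium perfringens + — discriminates.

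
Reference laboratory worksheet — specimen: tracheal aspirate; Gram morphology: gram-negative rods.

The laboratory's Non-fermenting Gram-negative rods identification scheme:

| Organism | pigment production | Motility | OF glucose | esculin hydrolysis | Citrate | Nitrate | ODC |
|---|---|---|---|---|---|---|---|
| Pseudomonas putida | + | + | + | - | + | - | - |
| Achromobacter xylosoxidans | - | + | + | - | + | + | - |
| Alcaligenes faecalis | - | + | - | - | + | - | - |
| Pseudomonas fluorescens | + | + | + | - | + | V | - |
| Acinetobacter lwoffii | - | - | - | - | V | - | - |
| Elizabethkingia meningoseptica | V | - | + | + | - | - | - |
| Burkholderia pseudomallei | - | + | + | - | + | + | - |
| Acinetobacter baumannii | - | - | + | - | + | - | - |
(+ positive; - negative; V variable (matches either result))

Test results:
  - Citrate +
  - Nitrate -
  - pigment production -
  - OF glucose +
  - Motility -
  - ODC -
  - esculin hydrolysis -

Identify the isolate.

Acinetobacter baumannii

esculin hydrolysis -: excludes Elizabethkingia meningoseptica — 7 left.
Nitrate -: excludes Achromobacter xylosoxidans, Burkholderia pseudomallei — 5 left.
Citrate +: all 5 remaining candidates are consistent.
OF glucose +: excludes Alcaligenes faecalis, Acinetobacter lwoffii — 3 left.
ODC -: all 3 remaining candidates are consistent.
pigment production -: excludes Pseudomonas putida, Pseudomonas fluorescens — 1 left.
Motility -: the one remaining candidate is consistent.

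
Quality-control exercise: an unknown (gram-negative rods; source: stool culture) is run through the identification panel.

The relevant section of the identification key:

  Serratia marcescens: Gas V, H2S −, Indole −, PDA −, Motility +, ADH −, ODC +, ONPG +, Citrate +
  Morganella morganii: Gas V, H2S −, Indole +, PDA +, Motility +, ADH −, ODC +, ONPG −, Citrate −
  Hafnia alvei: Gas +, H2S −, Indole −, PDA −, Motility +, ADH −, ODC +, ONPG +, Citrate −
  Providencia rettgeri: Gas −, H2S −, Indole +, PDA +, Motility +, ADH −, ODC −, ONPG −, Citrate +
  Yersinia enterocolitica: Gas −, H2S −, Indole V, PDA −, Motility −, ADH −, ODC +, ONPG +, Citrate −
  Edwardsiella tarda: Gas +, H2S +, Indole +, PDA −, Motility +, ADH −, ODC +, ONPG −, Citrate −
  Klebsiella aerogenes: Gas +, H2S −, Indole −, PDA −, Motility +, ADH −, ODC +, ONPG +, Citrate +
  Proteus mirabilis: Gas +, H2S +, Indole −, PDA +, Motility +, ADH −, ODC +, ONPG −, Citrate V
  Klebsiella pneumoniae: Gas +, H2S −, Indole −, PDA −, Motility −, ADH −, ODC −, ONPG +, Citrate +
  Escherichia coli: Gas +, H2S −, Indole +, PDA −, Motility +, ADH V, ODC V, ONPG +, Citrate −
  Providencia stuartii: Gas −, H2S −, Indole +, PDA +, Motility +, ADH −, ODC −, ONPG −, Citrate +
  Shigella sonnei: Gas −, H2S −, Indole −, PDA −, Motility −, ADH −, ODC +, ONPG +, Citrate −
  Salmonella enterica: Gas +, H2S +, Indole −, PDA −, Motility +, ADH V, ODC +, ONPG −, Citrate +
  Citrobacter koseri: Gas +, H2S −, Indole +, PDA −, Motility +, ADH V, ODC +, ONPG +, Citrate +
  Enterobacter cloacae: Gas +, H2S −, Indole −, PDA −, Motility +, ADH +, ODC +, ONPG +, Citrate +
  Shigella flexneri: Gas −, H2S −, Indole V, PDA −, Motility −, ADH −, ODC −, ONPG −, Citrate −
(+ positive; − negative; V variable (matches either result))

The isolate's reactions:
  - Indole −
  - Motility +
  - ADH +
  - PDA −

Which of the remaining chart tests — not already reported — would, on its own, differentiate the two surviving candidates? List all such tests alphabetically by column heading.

H2S, ONPG

Motility +: excludes Yersinia enterocolitica, Klebsiella pneumoniae, Shigella sonnei, Shigella flexneri — 12 left.
PDA −: excludes Morganella morganii, Providencia rettgeri, Proteus mirabilis, Providencia stuartii — 8 left.
Indole −: excludes Edwardsiella tarda, Escherichia coli, Citrobacter koseri — 5 left.
ADH +: excludes Serratia marcescens, Hafnia alvei, Klebsiella aerogenes — 2 left.
Two candidates remain: Enterobacter cloacae and Salmonella enterica.
  Gas: + vs + — same for both, does not separate.
  H2S: Enterobacter cloacae −, Salmonella enterica + — discriminates.
  ODC: + vs + — same for both, does not separate.
  ONPG: Enterobacter cloacae +, Salmonella enterica − — discriminates.
  Citrate: + vs + — same for both, does not separate.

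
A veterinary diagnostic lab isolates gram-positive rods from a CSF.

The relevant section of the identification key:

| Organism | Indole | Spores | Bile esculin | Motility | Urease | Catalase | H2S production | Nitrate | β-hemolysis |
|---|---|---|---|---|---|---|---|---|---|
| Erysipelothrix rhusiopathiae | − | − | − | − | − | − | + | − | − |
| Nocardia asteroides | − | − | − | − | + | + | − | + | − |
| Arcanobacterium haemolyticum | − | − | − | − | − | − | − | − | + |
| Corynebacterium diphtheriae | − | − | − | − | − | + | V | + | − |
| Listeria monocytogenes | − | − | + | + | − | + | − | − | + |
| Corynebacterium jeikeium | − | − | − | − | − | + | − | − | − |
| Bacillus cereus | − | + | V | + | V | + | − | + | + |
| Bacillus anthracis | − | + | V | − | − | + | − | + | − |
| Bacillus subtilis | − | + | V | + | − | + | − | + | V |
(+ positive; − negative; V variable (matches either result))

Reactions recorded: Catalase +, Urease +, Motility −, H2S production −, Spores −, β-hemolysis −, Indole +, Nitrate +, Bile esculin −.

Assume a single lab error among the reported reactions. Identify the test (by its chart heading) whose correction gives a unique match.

Indole

As reported, no row in the chart matches all 9 reactions.
Reversing Spores → still no organism matches.
Reversing Bile esculin → still no organism matches.
Reversing Motility → still no organism matches.
Reversing Indole (to −) → unique match: Nocardia asteroides.
Reversing Urease → still no organism matches.
Reversing Nitrate → still no organism matches.
Reversing Catalase → still no organism matches.
Reversing β-hemolysis → still no organism matches.
Reversing H2S production → still no organism matches.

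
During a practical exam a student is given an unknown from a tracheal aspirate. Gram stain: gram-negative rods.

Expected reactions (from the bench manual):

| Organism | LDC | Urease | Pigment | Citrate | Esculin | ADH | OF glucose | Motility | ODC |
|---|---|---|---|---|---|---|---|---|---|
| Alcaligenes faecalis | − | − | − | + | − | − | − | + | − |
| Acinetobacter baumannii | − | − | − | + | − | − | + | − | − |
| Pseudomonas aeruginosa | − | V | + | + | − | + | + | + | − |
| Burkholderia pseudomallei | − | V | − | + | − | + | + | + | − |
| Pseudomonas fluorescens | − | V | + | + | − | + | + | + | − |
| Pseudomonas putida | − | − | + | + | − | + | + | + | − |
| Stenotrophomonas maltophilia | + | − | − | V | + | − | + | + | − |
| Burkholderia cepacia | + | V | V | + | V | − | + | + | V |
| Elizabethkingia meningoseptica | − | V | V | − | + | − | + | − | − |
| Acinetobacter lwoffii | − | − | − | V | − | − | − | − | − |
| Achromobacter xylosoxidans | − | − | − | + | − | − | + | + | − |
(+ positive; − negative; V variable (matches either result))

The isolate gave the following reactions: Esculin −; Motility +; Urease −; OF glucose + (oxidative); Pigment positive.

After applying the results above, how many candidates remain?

4

OF glucose +: excludes Alcaligenes faecalis, Acinetobacter lwoffii — 9 left.
Urease −: all 9 remaining candidates are consistent.
Esculin −: excludes Stenotrophomonas maltophilia, Elizabethkingia meningoseptica — 7 left.
Motility +: excludes Acinetobacter baumannii — 6 left.
Pigment +: excludes Burkholderia pseudomallei, Achromobacter xylosoxidans — 4 left.
Still consistent: Burkholderia cepacia, Pseudomonas aeruginosa, Pseudomonas fluorescens, Pseudomonas putida.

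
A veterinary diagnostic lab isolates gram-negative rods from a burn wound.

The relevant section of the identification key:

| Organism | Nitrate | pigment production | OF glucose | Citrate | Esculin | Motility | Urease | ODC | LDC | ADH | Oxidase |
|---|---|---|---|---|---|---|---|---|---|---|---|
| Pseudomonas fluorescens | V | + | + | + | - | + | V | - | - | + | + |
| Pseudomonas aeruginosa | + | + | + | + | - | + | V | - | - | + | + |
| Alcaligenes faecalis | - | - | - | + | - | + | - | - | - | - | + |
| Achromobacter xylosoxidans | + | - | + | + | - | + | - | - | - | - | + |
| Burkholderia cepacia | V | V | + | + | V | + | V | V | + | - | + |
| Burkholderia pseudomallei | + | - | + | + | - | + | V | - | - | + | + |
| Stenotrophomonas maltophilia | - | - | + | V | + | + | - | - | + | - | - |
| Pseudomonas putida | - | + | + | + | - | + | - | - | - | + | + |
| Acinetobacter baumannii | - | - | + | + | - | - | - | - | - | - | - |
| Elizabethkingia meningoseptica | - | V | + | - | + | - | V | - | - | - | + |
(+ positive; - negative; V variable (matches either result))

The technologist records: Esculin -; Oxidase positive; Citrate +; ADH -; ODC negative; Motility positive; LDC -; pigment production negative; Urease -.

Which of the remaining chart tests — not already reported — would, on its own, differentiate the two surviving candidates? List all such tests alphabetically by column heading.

Nitrate, OF glucose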